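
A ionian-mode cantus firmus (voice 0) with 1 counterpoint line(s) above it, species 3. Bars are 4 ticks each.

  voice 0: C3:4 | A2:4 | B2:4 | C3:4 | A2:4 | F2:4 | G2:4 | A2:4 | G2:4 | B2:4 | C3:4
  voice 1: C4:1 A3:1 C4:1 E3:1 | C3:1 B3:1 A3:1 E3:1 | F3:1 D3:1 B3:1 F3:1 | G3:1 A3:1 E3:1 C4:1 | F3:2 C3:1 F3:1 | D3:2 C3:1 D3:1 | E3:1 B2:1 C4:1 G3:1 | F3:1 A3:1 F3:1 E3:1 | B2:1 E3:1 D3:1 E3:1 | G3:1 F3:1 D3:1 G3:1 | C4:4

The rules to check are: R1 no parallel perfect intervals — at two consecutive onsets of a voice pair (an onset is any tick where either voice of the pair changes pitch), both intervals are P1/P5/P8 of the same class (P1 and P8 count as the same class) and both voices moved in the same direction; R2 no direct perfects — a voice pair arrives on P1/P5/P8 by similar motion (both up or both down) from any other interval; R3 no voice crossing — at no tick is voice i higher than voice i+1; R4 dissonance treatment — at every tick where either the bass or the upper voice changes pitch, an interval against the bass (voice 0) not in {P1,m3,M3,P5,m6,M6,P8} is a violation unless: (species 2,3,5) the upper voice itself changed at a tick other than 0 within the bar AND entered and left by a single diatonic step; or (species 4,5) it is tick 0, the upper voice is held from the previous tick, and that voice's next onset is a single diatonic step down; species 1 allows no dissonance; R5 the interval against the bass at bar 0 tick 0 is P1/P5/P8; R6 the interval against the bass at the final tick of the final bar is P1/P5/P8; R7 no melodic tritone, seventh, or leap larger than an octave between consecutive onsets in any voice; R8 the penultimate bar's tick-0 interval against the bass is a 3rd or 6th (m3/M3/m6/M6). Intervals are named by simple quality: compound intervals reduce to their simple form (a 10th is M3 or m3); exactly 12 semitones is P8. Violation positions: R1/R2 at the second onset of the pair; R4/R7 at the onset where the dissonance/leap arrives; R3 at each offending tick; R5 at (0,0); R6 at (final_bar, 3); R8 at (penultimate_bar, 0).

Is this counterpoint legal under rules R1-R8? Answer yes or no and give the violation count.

bar 0: v0=C3 v1=C4 (P8)
bar 1: v0=A2 v1=C3 (m3)
bar 2: v0=B2 v1=F3 (TT)
bar 3: v0=C3 v1=G3 (P5)
bar 4: v0=A2 v1=F3 (m6)
bar 5: v0=F2 v1=D3 (M6)
bar 6: v0=G2 v1=E3 (M6)
bar 7: v0=A2 v1=F3 (m6)
bar 8: v0=G2 v1=B2 (M3)
bar 9: v0=B2 v1=G3 (m6)
bar 10: v0=C3 v1=C4 (P8)
  R4 @ bar1.1: A2/B3 M2 untreated
  R7 @ bar1.1: C3->B3 leap 11st
  R4 @ bar2.0: B2/F3 TT untreated
  R4 @ bar2.3: B2/F3 TT untreated
  R7 @ bar2.3: B3->F3 leap 6st
  R2 @ bar3.0: B2/F3 TT -> C3/G3 P5 similar
  R4 @ bar6.2: G2/C4 P4 untreated
  R7 @ bar6.2: B2->C4 leap 13st
  R4 @ bar9.1: B2/F3 TT untreated
  R2 @ bar10.0: B2/G3 m6 -> C3/C4 P8 similar

No (10 violations)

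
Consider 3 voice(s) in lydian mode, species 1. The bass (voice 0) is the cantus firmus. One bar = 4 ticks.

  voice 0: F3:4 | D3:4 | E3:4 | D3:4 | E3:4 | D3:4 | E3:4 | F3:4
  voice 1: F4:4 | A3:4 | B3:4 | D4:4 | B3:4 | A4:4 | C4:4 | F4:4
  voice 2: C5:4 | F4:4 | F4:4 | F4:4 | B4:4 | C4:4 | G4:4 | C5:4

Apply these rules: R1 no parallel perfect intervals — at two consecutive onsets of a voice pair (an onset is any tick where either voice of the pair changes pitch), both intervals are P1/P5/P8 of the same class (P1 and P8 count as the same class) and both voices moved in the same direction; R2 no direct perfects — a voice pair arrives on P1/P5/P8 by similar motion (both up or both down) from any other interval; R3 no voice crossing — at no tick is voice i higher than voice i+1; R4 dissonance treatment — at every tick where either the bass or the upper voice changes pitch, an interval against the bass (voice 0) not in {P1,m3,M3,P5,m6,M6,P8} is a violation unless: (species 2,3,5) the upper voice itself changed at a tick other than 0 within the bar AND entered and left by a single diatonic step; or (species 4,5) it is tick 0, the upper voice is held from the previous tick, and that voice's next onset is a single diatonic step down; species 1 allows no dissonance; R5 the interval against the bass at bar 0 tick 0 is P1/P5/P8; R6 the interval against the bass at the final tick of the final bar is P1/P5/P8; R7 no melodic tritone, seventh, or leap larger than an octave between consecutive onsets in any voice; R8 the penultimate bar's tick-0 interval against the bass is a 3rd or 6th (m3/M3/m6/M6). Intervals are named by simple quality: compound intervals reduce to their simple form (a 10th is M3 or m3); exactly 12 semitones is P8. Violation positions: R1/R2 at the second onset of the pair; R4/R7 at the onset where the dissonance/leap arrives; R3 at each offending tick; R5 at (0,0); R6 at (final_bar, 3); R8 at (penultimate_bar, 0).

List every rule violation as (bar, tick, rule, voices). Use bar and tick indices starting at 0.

bar 0: v0=F3 v1=F4 v2=C5 downbeat P5
bar 1: v0=D3 v1=A3 v2=F4 downbeat m3
bar 2: v0=E3 v1=B3 v2=F4 downbeat m2
bar 3: v0=D3 v1=D4 v2=F4 downbeat m3
bar 4: v0=E3 v1=B3 v2=B4 downbeat P5
bar 5: v0=D3 v1=A4 v2=C4 downbeat m7
bar 6: v0=E3 v1=C4 v2=G4 downbeat m3
bar 7: v0=F3 v1=F4 v2=C5 downbeat P5
  -> R2 @ bar 1 tick 0 v(0, 1): F3/F4 P8 -> D3/A3 P5 similar
  -> R1 @ bar 2 tick 0 v(0, 1): D3/A3 P5 -> E3/B3 P5 similar
  -> R4 @ bar 2 tick 0 v(0, 2): E3/F4 m2 untreated
  -> R2 @ bar 4 tick 0 v(0, 2): D3/F4 m3 -> E3/B4 P5 similar
  -> R7 @ bar 4 tick 0 v(2,): F4->B4 leap 6st
  -> R3 @ bar 5 tick 0 v(1, 2): A4 above C4
  -> R4 @ bar 5 tick 0 v(0, 2): D3/C4 m7 untreated
  -> R7 @ bar 5 tick 0 v(1,): B3->A4 leap 10st
  -> R7 @ bar 5 tick 0 v(2,): B4->C4 leap 11st
  -> R3 @ bar 5 tick 1 v(1, 2): A4 above C4
  -> R3 @ bar 5 tick 2 v(1, 2): A4 above C4
  -> R3 @ bar 5 tick 3 v(1, 2): A4 above C4
  -> R1 @ bar 7 tick 0 v(1, 2): C4/G4 P5 -> F4/C5 P5 similar
  -> R2 @ bar 7 tick 0 v(0, 1): E3/C4 m6 -> F3/F4 P8 similar
  -> R2 @ bar 7 tick 0 v(0, 2): E3/G4 m3 -> F3/C5 P5 similar

(1, 0, R2, (0, 1))
(2, 0, R1, (0, 1))
(2, 0, R4, (0, 2))
(4, 0, R2, (0, 2))
(4, 0, R7, (2,))
(5, 0, R3, (1, 2))
(5, 0, R4, (0, 2))
(5, 0, R7, (1,))
(5, 0, R7, (2,))
(5, 1, R3, (1, 2))
(5, 2, R3, (1, 2))
(5, 3, R3, (1, 2))
(7, 0, R1, (1, 2))
(7, 0, R2, (0, 1))
(7, 0, R2, (0, 2))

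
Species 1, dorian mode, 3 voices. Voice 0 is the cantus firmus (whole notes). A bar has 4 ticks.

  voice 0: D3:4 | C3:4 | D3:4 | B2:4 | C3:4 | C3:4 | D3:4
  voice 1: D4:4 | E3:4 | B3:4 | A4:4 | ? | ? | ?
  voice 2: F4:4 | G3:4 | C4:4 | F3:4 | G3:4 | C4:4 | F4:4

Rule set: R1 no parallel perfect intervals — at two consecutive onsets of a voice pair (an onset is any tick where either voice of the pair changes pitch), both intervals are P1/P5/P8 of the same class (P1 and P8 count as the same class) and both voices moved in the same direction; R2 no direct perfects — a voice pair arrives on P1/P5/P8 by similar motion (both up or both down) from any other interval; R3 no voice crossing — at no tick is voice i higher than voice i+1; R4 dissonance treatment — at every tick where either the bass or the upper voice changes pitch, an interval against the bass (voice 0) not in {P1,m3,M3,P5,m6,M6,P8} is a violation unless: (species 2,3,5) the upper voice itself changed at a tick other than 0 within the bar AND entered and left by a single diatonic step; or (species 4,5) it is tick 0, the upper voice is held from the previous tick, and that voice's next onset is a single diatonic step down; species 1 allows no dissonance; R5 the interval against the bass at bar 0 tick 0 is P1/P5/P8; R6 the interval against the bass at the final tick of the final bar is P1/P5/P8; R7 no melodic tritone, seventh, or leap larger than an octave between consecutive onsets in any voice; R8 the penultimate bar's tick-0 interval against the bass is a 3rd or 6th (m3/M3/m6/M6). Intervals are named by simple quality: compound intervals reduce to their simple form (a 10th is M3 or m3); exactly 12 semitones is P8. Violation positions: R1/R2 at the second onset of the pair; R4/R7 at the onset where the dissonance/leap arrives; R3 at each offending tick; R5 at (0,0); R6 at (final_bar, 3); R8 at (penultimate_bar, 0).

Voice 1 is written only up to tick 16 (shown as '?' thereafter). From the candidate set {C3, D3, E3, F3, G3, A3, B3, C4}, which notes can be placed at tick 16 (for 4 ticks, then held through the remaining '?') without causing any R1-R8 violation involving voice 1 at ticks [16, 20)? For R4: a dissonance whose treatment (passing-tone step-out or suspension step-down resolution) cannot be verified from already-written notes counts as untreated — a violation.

{}

C3: violates R7
D3: violates R4,R7
E3: violates R7
F3: violates R4,R7
G3: violates R7
A3: violates R3
B3: violates R3,R4,R7
C4: violates R3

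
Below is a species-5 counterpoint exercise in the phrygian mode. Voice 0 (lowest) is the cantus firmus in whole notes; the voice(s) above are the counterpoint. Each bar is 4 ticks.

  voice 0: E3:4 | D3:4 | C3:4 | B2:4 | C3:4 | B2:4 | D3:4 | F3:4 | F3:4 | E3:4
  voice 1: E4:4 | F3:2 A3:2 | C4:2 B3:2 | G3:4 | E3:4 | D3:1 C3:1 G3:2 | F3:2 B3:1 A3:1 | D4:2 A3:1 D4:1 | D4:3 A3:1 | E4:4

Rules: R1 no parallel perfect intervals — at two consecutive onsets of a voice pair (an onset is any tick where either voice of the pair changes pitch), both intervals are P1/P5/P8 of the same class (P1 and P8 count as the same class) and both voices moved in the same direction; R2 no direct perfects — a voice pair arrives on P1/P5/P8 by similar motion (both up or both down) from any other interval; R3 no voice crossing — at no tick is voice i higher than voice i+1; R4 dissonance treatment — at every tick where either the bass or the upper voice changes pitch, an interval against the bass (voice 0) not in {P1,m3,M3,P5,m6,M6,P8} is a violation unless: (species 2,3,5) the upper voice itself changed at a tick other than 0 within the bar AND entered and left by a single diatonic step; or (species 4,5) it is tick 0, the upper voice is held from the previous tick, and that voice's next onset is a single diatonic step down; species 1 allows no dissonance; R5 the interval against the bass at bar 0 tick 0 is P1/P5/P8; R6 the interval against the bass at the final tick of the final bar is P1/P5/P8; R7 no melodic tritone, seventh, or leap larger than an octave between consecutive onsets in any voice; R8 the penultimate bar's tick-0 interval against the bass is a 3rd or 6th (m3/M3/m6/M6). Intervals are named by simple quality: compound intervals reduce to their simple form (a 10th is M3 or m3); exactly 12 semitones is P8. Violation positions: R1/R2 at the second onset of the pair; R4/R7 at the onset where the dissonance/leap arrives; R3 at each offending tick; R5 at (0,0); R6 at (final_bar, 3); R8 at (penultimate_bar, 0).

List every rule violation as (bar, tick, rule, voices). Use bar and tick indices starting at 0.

bar 0: v0=E3 v1=E4 downbeat P8
bar 1: v0=D3 v1=F3 downbeat m3
bar 2: v0=C3 v1=C4 downbeat P8
bar 3: v0=B2 v1=G3 downbeat m6
bar 4: v0=C3 v1=E3 downbeat M3
bar 5: v0=B2 v1=D3 downbeat m3
bar 6: v0=D3 v1=F3 downbeat m3
bar 7: v0=F3 v1=D4 downbeat M6
bar 8: v0=F3 v1=D4 downbeat M6
bar 9: v0=E3 v1=E4 downbeat P8
  -> R7 @ bar 1 tick 0 v(1,): E4->F3 leap 11st
  -> R4 @ bar 2 tick 2 v(0, 1): C3/B3 M7 untreated
  -> R4 @ bar 5 tick 1 v(0, 1): B2/C3 m2 untreated
  -> R7 @ bar 6 tick 2 v(1,): F3->B3 leap 6st

(1, 0, R7, (1,))
(2, 2, R4, (0, 1))
(5, 1, R4, (0, 1))
(6, 2, R7, (1,))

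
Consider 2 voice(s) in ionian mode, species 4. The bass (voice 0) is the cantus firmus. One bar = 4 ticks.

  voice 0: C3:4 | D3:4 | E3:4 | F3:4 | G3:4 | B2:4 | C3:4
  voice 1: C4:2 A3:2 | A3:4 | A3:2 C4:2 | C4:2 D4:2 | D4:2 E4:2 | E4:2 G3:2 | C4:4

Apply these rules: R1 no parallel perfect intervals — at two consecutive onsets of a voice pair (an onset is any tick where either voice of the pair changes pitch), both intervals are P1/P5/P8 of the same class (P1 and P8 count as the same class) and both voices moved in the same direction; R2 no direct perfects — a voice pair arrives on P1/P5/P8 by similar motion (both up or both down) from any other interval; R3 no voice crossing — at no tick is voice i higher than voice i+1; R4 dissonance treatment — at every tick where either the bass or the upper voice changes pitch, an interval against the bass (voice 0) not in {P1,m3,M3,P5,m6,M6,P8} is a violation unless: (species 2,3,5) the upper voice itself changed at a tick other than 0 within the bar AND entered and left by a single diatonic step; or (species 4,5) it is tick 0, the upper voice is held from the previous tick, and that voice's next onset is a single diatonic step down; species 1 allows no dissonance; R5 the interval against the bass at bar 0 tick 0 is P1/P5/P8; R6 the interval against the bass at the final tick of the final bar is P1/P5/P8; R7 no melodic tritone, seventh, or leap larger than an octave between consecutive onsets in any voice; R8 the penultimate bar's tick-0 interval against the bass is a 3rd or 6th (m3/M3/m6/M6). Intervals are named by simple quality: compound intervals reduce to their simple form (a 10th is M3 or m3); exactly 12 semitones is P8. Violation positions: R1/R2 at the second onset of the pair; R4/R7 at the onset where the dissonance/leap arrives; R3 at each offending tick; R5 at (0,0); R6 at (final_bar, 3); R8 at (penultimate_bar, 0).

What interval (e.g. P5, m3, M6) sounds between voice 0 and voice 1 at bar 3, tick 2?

voice 0=F3 voice 1=D4 -> M6

M6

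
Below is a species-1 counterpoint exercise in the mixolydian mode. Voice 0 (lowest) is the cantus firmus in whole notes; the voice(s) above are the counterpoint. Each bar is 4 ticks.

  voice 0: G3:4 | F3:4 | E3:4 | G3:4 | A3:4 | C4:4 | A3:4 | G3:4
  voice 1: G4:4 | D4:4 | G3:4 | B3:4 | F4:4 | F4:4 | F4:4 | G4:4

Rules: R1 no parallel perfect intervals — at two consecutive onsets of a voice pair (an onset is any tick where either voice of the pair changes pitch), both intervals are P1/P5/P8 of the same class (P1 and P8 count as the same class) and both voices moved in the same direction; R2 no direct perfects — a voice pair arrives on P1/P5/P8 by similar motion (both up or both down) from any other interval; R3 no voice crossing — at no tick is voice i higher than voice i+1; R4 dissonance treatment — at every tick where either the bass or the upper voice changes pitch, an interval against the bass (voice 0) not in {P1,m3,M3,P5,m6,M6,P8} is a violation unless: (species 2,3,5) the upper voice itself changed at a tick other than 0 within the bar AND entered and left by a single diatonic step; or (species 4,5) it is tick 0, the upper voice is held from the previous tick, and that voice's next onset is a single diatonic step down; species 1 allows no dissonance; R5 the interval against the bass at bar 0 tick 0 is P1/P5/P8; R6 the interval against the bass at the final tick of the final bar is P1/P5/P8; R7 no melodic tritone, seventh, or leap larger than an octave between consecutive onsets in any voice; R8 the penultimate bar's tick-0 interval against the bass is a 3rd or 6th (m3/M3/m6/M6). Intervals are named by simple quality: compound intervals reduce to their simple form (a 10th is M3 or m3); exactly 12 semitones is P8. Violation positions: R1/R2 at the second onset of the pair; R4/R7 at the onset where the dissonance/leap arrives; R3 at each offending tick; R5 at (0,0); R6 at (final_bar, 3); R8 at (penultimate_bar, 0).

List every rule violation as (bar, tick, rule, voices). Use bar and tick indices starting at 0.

(4, 0, R7, (1,))
(5, 0, R4, (0, 1))

bar 0: v0=G3 v1=G4 downbeat P8
bar 1: v0=F3 v1=D4 downbeat M6
bar 2: v0=E3 v1=G3 downbeat m3
bar 3: v0=G3 v1=B3 downbeat M3
bar 4: v0=A3 v1=F4 downbeat m6
bar 5: v0=C4 v1=F4 downbeat P4
bar 6: v0=A3 v1=F4 downbeat m6
bar 7: v0=G3 v1=G4 downbeat P8
  -> R7 @ bar 4 tick 0 v(1,): B3->F4 leap 6st
  -> R4 @ bar 5 tick 0 v(0, 1): C4/F4 P4 untreated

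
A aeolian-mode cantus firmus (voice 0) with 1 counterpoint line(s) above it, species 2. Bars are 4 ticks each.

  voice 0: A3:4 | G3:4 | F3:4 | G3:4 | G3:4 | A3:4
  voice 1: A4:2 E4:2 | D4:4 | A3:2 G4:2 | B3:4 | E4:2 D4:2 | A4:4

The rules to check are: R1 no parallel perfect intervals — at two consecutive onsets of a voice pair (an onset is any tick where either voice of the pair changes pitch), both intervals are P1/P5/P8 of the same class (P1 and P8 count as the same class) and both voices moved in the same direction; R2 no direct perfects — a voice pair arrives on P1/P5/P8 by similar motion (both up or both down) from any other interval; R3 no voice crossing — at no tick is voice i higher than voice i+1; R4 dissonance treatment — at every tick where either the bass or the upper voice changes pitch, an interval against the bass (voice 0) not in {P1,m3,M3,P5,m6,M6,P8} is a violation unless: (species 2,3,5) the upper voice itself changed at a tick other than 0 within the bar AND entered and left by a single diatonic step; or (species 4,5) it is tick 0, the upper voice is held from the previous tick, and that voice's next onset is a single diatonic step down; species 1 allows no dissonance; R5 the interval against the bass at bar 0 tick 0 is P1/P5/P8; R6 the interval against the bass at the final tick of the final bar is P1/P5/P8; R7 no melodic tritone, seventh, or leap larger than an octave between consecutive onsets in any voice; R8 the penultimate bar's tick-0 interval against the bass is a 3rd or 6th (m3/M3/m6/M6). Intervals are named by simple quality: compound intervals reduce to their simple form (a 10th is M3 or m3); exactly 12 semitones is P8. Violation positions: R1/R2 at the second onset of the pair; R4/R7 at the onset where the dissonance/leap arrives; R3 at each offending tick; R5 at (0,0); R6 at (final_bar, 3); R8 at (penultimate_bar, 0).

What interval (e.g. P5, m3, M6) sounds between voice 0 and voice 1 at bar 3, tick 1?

voice 0=G3 voice 1=B3 -> M3

M3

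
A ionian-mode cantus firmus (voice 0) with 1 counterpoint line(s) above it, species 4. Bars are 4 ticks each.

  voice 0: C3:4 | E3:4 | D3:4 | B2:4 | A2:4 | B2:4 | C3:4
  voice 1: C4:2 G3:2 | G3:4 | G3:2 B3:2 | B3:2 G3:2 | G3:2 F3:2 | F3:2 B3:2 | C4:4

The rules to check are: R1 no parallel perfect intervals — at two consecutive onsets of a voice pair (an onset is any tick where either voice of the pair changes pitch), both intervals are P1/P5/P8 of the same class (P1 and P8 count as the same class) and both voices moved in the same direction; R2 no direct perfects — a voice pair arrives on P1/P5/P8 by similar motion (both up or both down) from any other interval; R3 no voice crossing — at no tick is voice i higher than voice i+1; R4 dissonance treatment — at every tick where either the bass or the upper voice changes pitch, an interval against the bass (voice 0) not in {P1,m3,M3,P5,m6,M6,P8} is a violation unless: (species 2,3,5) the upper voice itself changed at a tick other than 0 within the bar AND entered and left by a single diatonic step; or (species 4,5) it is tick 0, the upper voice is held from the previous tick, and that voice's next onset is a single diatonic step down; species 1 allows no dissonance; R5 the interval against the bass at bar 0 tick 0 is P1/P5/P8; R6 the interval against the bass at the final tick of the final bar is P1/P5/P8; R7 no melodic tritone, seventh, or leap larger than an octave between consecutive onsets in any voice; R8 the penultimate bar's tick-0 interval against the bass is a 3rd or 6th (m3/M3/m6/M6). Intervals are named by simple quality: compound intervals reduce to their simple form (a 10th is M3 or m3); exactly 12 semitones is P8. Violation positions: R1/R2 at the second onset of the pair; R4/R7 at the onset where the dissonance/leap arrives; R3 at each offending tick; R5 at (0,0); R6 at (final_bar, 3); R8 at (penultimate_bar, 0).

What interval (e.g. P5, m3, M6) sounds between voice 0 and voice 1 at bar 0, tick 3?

P5

voice 0=C3 voice 1=G3 -> P5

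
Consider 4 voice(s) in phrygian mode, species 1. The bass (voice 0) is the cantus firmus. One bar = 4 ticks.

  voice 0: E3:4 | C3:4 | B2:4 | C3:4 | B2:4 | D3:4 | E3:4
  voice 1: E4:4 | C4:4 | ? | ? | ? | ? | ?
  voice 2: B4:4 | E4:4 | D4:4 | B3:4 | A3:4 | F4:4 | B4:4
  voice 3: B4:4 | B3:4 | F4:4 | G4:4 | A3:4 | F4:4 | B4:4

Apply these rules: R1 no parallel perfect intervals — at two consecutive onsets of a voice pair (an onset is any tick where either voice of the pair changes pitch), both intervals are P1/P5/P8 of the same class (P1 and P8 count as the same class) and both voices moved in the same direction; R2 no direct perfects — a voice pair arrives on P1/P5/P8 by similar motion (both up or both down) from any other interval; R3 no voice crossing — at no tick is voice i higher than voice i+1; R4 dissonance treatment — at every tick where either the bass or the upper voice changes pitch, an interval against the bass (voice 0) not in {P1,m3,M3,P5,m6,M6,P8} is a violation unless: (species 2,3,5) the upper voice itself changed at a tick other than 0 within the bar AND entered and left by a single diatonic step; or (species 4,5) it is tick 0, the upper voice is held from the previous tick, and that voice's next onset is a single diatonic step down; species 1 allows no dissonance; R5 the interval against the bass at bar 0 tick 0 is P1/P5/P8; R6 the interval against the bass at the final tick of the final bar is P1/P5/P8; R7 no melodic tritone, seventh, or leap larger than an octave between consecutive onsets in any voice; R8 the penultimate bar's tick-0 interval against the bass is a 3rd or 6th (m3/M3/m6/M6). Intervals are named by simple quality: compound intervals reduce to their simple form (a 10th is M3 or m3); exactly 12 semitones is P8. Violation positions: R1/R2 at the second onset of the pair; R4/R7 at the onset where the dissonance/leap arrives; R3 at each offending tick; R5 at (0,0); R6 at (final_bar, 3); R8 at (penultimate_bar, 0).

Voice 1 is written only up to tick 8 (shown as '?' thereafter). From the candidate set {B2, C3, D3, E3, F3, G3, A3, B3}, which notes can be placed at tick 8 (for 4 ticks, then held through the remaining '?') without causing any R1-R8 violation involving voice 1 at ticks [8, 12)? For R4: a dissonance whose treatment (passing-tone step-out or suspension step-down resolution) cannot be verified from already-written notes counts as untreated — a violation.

B2: violates R1,R7
C3: violates R4
D3: violates R2,R7
E3: violates R4
F3: violates R4
G3: violates R2
A3: violates R4
B3: violates R1

{}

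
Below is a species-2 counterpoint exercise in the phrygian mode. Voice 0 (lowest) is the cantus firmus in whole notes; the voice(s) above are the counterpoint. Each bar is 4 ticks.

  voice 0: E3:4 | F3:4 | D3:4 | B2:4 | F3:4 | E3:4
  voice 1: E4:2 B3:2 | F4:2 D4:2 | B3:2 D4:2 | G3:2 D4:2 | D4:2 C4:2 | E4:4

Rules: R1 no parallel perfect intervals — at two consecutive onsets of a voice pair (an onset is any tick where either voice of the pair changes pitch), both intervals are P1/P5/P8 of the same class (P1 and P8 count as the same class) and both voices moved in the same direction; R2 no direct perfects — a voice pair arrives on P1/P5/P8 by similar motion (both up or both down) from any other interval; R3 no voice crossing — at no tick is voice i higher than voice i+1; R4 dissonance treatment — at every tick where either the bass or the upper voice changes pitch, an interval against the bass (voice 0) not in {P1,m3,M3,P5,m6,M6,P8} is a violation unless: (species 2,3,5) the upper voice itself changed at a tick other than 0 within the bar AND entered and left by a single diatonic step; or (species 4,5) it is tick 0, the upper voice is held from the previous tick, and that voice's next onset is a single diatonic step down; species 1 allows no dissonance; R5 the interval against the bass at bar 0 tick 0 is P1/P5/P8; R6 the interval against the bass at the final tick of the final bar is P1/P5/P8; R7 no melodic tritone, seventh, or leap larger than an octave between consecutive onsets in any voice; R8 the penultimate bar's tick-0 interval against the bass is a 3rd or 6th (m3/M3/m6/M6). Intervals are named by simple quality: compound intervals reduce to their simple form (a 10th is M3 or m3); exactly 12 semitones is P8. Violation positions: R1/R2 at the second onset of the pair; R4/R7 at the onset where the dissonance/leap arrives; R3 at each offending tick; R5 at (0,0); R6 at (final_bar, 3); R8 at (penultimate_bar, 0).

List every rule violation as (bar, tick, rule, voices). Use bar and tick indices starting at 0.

bar 0: v0=E3 v1=E4 downbeat P8
bar 1: v0=F3 v1=F4 downbeat P8
bar 2: v0=D3 v1=B3 downbeat M6
bar 3: v0=B2 v1=G3 downbeat m6
bar 4: v0=F3 v1=D4 downbeat M6
bar 5: v0=E3 v1=E4 downbeat P8
  -> R2 @ bar 1 tick 0 v(0, 1): E3/B3 P5 -> F3/F4 P8 similar
  -> R7 @ bar 1 tick 0 v(1,): B3->F4 leap 6st
  -> R7 @ bar 4 tick 0 v(0,): B2->F3 leap 6st

(1, 0, R2, (0, 1))
(1, 0, R7, (1,))
(4, 0, R7, (0,))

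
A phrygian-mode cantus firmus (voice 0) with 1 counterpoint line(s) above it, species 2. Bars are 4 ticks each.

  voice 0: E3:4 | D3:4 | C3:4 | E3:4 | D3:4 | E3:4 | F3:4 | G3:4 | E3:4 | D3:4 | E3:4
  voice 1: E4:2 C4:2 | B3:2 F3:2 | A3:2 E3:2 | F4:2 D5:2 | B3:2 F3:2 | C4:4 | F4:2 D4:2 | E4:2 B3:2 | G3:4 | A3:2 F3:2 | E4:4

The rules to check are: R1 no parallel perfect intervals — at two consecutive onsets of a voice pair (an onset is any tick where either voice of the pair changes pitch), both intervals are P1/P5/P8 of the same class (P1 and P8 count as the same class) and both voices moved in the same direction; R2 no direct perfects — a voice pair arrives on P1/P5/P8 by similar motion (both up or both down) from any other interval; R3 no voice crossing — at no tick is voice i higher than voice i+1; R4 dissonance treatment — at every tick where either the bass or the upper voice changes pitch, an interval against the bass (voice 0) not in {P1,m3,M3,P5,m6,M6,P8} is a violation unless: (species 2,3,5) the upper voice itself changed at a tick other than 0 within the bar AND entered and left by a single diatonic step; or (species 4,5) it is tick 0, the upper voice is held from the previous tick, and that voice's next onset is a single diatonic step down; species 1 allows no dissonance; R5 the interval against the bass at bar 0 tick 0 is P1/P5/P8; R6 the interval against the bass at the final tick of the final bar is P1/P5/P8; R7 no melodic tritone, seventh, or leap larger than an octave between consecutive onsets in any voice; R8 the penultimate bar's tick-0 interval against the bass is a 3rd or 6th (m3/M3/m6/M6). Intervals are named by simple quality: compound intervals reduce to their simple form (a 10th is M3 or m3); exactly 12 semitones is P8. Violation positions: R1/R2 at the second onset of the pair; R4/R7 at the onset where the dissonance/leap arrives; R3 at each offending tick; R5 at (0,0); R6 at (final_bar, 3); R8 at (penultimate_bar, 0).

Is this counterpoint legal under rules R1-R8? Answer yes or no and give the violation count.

bar 0: v0=E3 v1=E4 (P8)
bar 1: v0=D3 v1=B3 (M6)
bar 2: v0=C3 v1=A3 (M6)
bar 3: v0=E3 v1=F4 (m2)
bar 4: v0=D3 v1=B3 (M6)
bar 5: v0=E3 v1=C4 (m6)
bar 6: v0=F3 v1=F4 (P8)
bar 7: v0=G3 v1=E4 (M6)
bar 8: v0=E3 v1=G3 (m3)
bar 9: v0=D3 v1=A3 (P5)
bar 10: v0=E3 v1=E4 (P8)
  R7 @ bar1.2: B3->F3 leap 6st
  R4 @ bar3.0: E3/F4 m2 untreated
  R7 @ bar3.0: E3->F4 leap 13st
  R4 @ bar3.2: E3/D5 m7 untreated
  R7 @ bar4.0: D5->B3 leap 15st
  R7 @ bar4.2: B3->F3 leap 6st
  R2 @ bar6.0: E3/C4 m6 -> F3/F4 P8 similar
  R8 @ bar9.0: penult P5 not 3rd/6th
  R2 @ bar10.0: D3/F3 m3 -> E3/E4 P8 similar
  R7 @ bar10.0: F3->E4 leap 11st

No (10 violations)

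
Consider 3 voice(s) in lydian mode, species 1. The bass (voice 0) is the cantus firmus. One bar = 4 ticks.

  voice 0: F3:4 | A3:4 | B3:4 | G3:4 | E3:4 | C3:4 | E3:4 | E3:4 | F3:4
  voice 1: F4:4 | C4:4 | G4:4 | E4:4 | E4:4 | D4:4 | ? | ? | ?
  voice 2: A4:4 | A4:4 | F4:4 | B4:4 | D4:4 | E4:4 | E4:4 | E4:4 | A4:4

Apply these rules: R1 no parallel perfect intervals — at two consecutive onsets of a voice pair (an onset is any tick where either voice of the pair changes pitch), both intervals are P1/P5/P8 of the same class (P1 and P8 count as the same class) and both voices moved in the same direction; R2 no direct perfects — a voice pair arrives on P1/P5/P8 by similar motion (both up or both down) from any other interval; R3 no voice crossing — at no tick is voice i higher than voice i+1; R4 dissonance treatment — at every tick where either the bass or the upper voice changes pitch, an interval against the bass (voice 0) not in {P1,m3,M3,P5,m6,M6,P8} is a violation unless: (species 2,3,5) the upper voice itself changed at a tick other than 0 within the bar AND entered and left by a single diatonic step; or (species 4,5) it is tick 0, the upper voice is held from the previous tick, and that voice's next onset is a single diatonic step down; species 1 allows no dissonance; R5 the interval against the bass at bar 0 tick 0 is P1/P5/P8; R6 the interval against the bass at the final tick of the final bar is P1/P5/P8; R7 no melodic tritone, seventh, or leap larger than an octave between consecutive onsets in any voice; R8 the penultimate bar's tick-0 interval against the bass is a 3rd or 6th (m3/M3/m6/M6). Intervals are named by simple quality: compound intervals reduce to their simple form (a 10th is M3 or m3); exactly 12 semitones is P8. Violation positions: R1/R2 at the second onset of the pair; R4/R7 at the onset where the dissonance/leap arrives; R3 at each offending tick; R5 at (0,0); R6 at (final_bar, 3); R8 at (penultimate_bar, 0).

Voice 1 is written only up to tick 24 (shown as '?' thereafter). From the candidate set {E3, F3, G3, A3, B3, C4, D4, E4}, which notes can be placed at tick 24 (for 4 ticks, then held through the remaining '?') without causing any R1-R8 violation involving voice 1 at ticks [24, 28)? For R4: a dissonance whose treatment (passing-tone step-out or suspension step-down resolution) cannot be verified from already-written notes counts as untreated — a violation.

E3: violates R7
F3: violates R4
G3: legal
A3: violates R4
B3: legal
C4: legal
D4: violates R4
E4: violates R2

{B3, C4, G3}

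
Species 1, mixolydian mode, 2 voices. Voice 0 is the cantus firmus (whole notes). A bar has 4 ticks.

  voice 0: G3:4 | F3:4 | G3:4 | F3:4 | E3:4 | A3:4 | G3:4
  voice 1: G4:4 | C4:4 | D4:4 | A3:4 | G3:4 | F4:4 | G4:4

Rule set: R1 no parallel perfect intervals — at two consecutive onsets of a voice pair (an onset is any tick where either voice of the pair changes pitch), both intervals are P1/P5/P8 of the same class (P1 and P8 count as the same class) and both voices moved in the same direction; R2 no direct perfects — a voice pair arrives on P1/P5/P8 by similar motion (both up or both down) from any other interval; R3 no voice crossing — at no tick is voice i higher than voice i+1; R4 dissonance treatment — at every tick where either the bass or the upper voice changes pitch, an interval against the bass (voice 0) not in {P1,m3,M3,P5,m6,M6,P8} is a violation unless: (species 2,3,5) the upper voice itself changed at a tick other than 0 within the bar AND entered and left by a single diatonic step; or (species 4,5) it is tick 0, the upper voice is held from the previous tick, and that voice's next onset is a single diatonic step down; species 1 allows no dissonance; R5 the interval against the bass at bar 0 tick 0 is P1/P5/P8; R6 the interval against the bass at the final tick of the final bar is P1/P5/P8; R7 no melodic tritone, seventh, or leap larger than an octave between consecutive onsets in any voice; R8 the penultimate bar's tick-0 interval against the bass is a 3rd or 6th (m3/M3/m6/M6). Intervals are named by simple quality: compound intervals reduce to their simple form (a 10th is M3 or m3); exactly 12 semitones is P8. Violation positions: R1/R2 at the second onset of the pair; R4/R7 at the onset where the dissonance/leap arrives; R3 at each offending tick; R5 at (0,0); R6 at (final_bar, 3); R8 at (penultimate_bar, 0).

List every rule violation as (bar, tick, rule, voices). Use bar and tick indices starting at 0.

bar 0: v0=G3 v1=G4 downbeat P8
bar 1: v0=F3 v1=C4 downbeat P5
bar 2: v0=G3 v1=D4 downbeat P5
bar 3: v0=F3 v1=A3 downbeat M3
bar 4: v0=E3 v1=G3 downbeat m3
bar 5: v0=A3 v1=F4 downbeat m6
bar 6: v0=G3 v1=G4 downbeat P8
  -> R2 @ bar 1 tick 0 v(0, 1): G3/G4 P8 -> F3/C4 P5 similar
  -> R1 @ bar 2 tick 0 v(0, 1): F3/C4 P5 -> G3/D4 P5 similar
  -> R7 @ bar 5 tick 0 v(1,): G3->F4 leap 10st

(1, 0, R2, (0, 1))
(2, 0, R1, (0, 1))
(5, 0, R7, (1,))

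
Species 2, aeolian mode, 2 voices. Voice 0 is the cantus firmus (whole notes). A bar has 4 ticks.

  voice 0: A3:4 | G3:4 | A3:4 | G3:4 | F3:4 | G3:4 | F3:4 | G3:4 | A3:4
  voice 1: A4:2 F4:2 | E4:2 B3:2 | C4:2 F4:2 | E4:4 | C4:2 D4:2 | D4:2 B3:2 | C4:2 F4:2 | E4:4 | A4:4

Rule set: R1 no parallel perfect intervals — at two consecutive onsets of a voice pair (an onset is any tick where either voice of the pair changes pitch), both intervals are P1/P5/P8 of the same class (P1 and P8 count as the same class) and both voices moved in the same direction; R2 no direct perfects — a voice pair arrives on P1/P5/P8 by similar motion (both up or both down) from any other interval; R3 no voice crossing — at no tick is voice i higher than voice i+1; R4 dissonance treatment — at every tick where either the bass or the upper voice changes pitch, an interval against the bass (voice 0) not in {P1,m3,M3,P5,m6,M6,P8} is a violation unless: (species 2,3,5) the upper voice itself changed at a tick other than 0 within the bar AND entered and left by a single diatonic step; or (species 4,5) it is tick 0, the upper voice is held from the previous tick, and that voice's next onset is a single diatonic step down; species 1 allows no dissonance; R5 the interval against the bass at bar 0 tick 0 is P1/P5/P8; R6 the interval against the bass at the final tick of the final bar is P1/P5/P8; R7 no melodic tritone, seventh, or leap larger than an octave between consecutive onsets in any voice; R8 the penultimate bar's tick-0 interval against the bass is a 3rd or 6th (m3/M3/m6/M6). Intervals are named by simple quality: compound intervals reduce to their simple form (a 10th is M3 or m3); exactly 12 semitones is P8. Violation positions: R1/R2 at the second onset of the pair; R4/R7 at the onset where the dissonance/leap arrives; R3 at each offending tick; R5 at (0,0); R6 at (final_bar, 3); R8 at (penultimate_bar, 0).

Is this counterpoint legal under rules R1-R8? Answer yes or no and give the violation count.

bar 0: v0=A3 v1=A4 (P8)
bar 1: v0=G3 v1=E4 (M6)
bar 2: v0=A3 v1=C4 (m3)
bar 3: v0=G3 v1=E4 (M6)
bar 4: v0=F3 v1=C4 (P5)
bar 5: v0=G3 v1=D4 (P5)
bar 6: v0=F3 v1=C4 (P5)
bar 7: v0=G3 v1=E4 (M6)
bar 8: v0=A3 v1=A4 (P8)
  R2 @ bar4.0: G3/E4 M6 -> F3/C4 P5 similar
  R2 @ bar8.0: G3/E4 M6 -> A3/A4 P8 similar

No (2 violations)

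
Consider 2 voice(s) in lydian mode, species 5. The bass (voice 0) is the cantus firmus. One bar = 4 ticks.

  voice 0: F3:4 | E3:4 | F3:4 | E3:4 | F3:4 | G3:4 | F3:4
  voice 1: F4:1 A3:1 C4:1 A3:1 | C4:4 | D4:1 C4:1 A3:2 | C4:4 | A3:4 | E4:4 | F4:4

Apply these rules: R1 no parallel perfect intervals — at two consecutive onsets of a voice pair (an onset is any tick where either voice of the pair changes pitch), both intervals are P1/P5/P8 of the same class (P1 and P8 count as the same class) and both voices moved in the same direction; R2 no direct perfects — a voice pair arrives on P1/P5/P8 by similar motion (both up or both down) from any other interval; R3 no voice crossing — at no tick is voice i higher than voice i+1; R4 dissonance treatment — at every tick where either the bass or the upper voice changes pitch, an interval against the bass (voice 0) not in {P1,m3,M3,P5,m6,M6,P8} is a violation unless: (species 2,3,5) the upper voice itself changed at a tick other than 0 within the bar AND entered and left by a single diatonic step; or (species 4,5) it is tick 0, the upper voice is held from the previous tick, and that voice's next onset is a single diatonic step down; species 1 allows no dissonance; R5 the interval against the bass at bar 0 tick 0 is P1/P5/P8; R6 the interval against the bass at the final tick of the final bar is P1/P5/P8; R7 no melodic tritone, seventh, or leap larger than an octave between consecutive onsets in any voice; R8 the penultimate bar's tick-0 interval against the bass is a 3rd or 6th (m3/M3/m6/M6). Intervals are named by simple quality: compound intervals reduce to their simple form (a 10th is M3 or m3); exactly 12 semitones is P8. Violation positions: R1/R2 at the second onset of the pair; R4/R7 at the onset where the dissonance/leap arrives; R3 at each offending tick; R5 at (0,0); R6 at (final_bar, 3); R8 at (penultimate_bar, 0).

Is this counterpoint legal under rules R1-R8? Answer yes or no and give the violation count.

bar 0: v0=F3 v1=F4 (P8)
bar 1: v0=E3 v1=C4 (m6)
bar 2: v0=F3 v1=D4 (M6)
bar 3: v0=E3 v1=C4 (m6)
bar 4: v0=F3 v1=A3 (M3)
bar 5: v0=G3 v1=E4 (M6)
bar 6: v0=F3 v1=F4 (P8)

Yes (0 violations)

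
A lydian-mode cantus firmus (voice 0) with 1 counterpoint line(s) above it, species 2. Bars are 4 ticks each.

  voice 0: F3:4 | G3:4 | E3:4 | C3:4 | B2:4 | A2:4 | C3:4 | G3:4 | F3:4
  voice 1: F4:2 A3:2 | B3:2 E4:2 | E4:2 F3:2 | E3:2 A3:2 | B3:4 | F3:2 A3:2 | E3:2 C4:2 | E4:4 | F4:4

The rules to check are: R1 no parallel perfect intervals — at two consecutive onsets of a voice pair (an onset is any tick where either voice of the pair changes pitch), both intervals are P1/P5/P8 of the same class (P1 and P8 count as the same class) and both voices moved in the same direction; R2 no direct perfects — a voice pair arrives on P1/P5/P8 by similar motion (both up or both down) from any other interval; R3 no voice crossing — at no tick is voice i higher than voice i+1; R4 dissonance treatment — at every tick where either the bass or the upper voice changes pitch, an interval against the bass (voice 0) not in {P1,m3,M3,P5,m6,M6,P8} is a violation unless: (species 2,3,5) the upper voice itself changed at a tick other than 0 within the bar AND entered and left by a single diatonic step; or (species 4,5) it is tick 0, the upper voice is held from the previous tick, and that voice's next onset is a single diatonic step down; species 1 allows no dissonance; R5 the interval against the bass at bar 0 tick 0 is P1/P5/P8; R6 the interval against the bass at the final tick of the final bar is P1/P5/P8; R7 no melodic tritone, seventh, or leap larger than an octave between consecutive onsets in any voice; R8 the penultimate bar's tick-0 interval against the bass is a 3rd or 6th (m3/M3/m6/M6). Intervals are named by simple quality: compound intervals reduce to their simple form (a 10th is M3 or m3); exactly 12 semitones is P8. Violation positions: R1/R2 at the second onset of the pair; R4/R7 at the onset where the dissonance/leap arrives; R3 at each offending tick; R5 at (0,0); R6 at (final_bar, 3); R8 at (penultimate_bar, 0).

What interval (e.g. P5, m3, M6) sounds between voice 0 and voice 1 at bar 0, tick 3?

voice 0=F3 voice 1=A3 -> M3

M3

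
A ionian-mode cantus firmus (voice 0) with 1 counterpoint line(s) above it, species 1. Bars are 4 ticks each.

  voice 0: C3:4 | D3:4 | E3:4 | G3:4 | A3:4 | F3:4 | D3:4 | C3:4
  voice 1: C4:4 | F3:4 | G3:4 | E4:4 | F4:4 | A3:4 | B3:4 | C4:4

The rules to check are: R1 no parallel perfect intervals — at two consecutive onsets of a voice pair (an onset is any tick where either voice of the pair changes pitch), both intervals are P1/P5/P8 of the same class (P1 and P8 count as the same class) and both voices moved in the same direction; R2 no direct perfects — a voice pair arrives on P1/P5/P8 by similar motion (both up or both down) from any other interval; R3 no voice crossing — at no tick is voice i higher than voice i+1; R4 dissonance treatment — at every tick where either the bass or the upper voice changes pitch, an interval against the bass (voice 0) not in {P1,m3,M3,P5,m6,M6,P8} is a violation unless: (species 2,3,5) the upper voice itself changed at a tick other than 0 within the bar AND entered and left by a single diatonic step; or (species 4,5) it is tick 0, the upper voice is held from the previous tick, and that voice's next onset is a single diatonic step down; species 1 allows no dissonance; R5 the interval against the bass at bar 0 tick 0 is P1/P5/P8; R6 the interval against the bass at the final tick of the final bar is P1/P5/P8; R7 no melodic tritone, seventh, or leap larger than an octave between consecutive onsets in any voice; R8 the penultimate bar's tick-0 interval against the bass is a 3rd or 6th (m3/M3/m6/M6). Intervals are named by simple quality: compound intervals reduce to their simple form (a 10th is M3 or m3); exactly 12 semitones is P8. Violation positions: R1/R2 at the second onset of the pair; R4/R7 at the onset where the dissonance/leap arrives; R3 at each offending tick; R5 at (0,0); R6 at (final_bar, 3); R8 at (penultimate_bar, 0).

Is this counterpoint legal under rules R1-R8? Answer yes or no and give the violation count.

Yes (0 violations)

bar 0: v0=C3 v1=C4 (P8)
bar 1: v0=D3 v1=F3 (m3)
bar 2: v0=E3 v1=G3 (m3)
bar 3: v0=G3 v1=E4 (M6)
bar 4: v0=A3 v1=F4 (m6)
bar 5: v0=F3 v1=A3 (M3)
bar 6: v0=D3 v1=B3 (M6)
bar 7: v0=C3 v1=C4 (P8)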